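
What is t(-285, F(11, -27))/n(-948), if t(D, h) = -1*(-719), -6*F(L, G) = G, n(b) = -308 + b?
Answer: -719/1256 ≈ -0.57245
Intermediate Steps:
F(L, G) = -G/6
t(D, h) = 719
t(-285, F(11, -27))/n(-948) = 719/(-308 - 948) = 719/(-1256) = 719*(-1/1256) = -719/1256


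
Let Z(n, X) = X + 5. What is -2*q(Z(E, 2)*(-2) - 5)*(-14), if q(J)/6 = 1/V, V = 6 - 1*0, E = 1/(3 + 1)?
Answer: 28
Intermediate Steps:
E = 1/4 ≈ 0.25000
V = 6 (V = 6 + 0 = 6)
Z(n, X) = 5 + X
q(J) = 1 (q(J) = 6/6 = 6*(1/6) = 1)
-2*q(Z(E, 2)*(-2) - 5)*(-14) = -2*1*(-14) = -2*(-14) = 28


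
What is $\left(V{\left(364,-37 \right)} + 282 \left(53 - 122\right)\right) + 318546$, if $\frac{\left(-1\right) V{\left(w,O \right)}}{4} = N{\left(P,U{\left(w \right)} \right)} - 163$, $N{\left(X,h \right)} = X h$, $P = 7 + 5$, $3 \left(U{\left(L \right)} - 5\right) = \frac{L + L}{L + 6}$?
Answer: $\frac{55401676}{185} \approx 2.9947 \cdot 10^{5}$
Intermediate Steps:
$U{\left(L \right)} = 5 + \frac{2 L}{3 \left(6 + L\right)}$ ($U{\left(L \right)} = 5 + \frac{\left(L + L\right) \frac{1}{L + 6}}{3} = 5 + \frac{2 L \frac{1}{6 + L}}{3} = 5 + \frac{2 L}{3 \left(6 + L\right)}$)
$P = 12$
$V{\left(w,O \right)} = 652 - \frac{16 \left(90 + 17 w\right)}{6 + w}$ ($V{\left(w,O \right)} = - 4 \left(12 \frac{90 + 17 w}{3 \left(6 + w\right)} - 163\right) = - 4 \left(\frac{4 \left(90 + 17 w\right)}{6 + w} - 163\right) = - 4 \left(-163 + \frac{4 \left(90 + 17 w\right)}{6 + w}\right) = 652 - \frac{16 \left(90 + 17 w\right)}{6 + w}$)
$\left(V{\left(364,-37 \right)} + 282 \left(53 - 122\right)\right) + 318546 = \left(\frac{4 \left(618 + 95 \cdot 364\right)}{6 + 364} + 282 \left(53 - 122\right)\right) + 318546 = \left(\frac{4 \left(618 + 34580\right)}{370} + 282 \left(-69\right)\right) + 318546 = \left(4 \cdot \frac{1}{370} \cdot 35198 - 19458\right) + 318546 = \left(\frac{70396}{185} - 19458\right) + 318546 = - \frac{3529334}{185} + 318546 = \frac{55401676}{185}$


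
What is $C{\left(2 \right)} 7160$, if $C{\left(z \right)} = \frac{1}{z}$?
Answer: $3580$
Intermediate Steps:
$C{\left(2 \right)} 7160 = \frac{1}{2} \cdot 7160 = 3580$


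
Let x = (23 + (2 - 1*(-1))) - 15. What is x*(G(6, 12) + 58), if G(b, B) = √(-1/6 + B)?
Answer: 638 + 11*√426/6 ≈ 675.84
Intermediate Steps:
G(b, B) = √(-⅙ + B) (G(b, B) = √(-1*⅙ + B) = √(-⅙ + B))
x = 11 (x = (23 + (2 + 1)) - 15 = (23 + 3) - 15 = 26 - 15 = 11)
x*(G(6, 12) + 58) = 11*(√(-6 + 36*12)/6 + 58) = 11*(√(-6 + 432)/6 + 58) = 11*(√426/6 + 58) = 11*(58 + √426/6) = 638 + 11*√426/6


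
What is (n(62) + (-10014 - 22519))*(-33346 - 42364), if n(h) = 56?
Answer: 2458833670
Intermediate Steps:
(n(62) + (-10014 - 22519))*(-33346 - 42364) = (56 + (-10014 - 22519))*(-33346 - 42364) = (56 - 32533)*(-75710) = -32477*(-75710) = 2458833670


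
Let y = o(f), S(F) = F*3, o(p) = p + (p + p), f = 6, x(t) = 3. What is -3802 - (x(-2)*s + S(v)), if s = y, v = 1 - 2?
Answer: -3853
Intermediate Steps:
v = -1
o(p) = 3*p (o(p) = p + 2*p = 3*p)
S(F) = 3*F
y = 18 (y = 3*6 = 18)
s = 18
-3802 - (x(-2)*s + S(v)) = -3802 - (3*18 + 3*(-1)) = -3802 - (54 - 3) = -3802 - 1*51 = -3802 - 51 = -3853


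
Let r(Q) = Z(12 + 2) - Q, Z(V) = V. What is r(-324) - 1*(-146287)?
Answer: 146625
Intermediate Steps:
r(Q) = 14 - Q (r(Q) = (12 + 2) - Q = 14 - Q)
r(-324) - 1*(-146287) = (14 - 1*(-324)) - 1*(-146287) = (14 + 324) + 146287 = 338 + 146287 = 146625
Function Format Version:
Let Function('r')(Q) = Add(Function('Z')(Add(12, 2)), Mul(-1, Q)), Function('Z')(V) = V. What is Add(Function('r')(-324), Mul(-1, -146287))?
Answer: 146625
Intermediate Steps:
Function('r')(Q) = Add(14, Mul(-1, Q)) (Function('r')(Q) = Add(Add(12, 2), Mul(-1, Q)) = Add(14, Mul(-1, Q)))
Add(Function('r')(-324), Mul(-1, -146287)) = Add(Add(14, Mul(-1, -324)), Mul(-1, -146287)) = Add(Add(14, 324), 146287) = Add(338, 146287) = 146625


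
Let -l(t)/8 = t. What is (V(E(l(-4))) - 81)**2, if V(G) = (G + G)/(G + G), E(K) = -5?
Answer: 6400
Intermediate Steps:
l(t) = -8*t
V(G) = 1 (V(G) = (2*G)/((2*G)) = (2*G)*(1/(2*G)) = 1)
(V(E(l(-4))) - 81)**2 = (1 - 81)**2 = (-80)**2 = 6400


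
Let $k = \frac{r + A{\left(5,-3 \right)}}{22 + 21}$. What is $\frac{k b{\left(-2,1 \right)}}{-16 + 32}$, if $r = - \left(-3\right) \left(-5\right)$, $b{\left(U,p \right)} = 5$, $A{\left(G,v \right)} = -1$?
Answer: $- \frac{5}{43} \approx -0.11628$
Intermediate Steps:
$r = -15$ ($r = \left(-1\right) 15 = -15$)
$k = - \frac{16}{43}$ ($k = \frac{-15 - 1}{22 + 21} = - \frac{16}{43} \approx -0.37209$)
$\frac{k b{\left(-2,1 \right)}}{-16 + 32} = \frac{\left(- \frac{16}{43}\right) 5}{-16 + 32} = - \frac{80}{43 \cdot 16} = \left(- \frac{80}{43}\right) \frac{1}{16} = - \frac{5}{43}$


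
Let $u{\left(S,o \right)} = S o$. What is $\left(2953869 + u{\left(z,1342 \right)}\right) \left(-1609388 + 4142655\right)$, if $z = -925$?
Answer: $4338267869573$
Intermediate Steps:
$\left(2953869 + u{\left(z,1342 \right)}\right) \left(-1609388 + 4142655\right) = \left(2953869 - 1241350\right) \left(-1609388 + 4142655\right) = \left(2953869 - 1241350\right) 2533267 = 1712519 \cdot 2533267 = 4338267869573$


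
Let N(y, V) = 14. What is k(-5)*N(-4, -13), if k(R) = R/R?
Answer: 14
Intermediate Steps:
k(R) = 1
k(-5)*N(-4, -13) = 1*14 = 14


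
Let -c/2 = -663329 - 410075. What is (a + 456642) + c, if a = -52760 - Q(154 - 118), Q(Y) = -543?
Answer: 2551233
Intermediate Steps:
a = -52217 (a = -52760 - 1*(-543) = -52760 + 543 = -52217)
c = 2146808 (c = -2*(-663329 - 410075) = -2*(-1073404) = 2146808)
(a + 456642) + c = (-52217 + 456642) + 2146808 = 404425 + 2146808 = 2551233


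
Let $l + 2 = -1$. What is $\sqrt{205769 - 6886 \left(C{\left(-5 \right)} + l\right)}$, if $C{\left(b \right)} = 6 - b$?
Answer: $\sqrt{150681} \approx 388.18$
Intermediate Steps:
$l = -3$ ($l = -2 - 1 = -3$)
$\sqrt{205769 - 6886 \left(C{\left(-5 \right)} + l\right)} = \sqrt{205769 - 6886 \left(\left(6 - -5\right) - 3\right)} = \sqrt{205769 - 6886 \left(\left(6 + 5\right) - 3\right)} = \sqrt{205769 - 6886 \left(11 - 3\right)} = \sqrt{205769 - 55088} = \sqrt{150681}$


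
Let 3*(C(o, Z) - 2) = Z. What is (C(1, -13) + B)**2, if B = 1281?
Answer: 14714896/9 ≈ 1.6350e+6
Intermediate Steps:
C(o, Z) = 2 + Z/3
(C(1, -13) + B)**2 = ((2 + (1/3)*(-13)) + 1281)**2 = ((2 - 13/3) + 1281)**2 = (-7/3 + 1281)**2 = (3836/3)**2 = 14714896/9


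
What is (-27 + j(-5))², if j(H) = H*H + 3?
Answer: 1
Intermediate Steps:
j(H) = 3 + H² (j(H) = H² + 3 = 3 + H²)
(-27 + j(-5))² = (-27 + (3 + (-5)²))² = (-27 + (3 + 25))² = (-27 + 28)² = 1² = 1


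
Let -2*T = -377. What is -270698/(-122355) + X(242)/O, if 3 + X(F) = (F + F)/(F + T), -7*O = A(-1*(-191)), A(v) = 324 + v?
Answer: 1156331209/516705165 ≈ 2.2379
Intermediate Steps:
T = 377/2 (T = -½*(-377) = 377/2 ≈ 188.50)
O = -515/7 (O = -(324 - 1*(-191))/7 = -(324 + 191)/7 = -⅐*515 = -515/7 ≈ -73.571)
X(F) = -3 + 2*F/(377/2 + F) (X(F) = -3 + (F + F)/(F + 377/2) = -3 + (2*F)/(377/2 + F) = -3 + 2*F/(377/2 + F))
-270698/(-122355) + X(242)/O = -270698/(-122355) + ((-1131 - 2*242)/(377 + 2*242))/(-515/7) = -270698*(-1/122355) + ((-1131 - 484)/(377 + 484))*(-7/515) = 270698/122355 + (-1615/861)*(-7/515) = 270698/122355 + ((1/861)*(-1615))*(-7/515) = 270698/122355 - 1615/861*(-7/515) = 270698/122355 + 323/12669 = 1156331209/516705165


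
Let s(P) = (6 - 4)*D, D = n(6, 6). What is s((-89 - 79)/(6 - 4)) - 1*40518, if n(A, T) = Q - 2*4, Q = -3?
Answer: -40540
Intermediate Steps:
n(A, T) = -11 (n(A, T) = -3 - 2*4 = -3 - 8 = -11)
D = -11
s(P) = -22 (s(P) = (6 - 4)*(-11) = 2*(-11) = -22)
s((-89 - 79)/(6 - 4)) - 1*40518 = -22 - 1*40518 = -22 - 40518 = -40540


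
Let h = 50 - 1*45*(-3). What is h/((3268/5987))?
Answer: 1107595/3268 ≈ 338.92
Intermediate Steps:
h = 185 (h = 50 - 45*(-3) = 50 + 135 = 185)
h/((3268/5987)) = 185/((3268/5987)) = 185/((3268*(1/5987))) = 185/(3268/5987) = 185*(5987/3268) = 1107595/3268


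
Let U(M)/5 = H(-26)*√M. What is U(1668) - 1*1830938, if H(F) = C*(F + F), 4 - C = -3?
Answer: -1830938 - 3640*√417 ≈ -1.9053e+6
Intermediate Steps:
C = 7 (C = 4 - 1*(-3) = 4 + 3 = 7)
H(F) = 14*F (H(F) = 7*(F + F) = 7*(2*F) = 14*F)
U(M) = -1820*√M (U(M) = 5*((14*(-26))*√M) = 5*(-364*√M) = -1820*√M)
U(1668) - 1*1830938 = -3640*√417 - 1*1830938 = -3640*√417 - 1830938 = -1830938 - 3640*√417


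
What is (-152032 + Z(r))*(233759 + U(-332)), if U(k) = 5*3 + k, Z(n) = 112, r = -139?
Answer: -35464508640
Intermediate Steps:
U(k) = 15 + k
(-152032 + Z(r))*(233759 + U(-332)) = (-152032 + 112)*(233759 + (15 - 332)) = -151920*(233759 - 317) = -151920*233442 = -35464508640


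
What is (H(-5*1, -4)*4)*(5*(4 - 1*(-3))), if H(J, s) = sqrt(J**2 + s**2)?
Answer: 140*sqrt(41) ≈ 896.44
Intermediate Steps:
(H(-5*1, -4)*4)*(5*(4 - 1*(-3))) = (sqrt((-5*1)**2 + (-4)**2)*4)*(5*(4 - 1*(-3))) = (sqrt((-5)**2 + 16)*4)*(5*(4 + 3)) = (sqrt(25 + 16)*4)*(5*7) = (sqrt(41)*4)*35 = (4*sqrt(41))*35 = 140*sqrt(41)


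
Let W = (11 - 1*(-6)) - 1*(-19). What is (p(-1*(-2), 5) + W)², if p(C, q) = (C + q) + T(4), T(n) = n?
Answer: 2209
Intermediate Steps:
p(C, q) = 4 + C + q (p(C, q) = (C + q) + 4 = 4 + C + q)
W = 36 (W = (11 + 6) + 19 = 17 + 19 = 36)
(p(-1*(-2), 5) + W)² = ((4 - 1*(-2) + 5) + 36)² = ((4 + 2 + 5) + 36)² = (11 + 36)² = 47² = 2209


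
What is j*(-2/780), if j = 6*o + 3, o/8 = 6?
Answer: -97/130 ≈ -0.74615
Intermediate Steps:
o = 48 (o = 8*6 = 48)
j = 291 (j = 6*48 + 3 = 288 + 3 = 291)
j*(-2/780) = 291*(-2/780) = 291*(-2*1/780) = 291*(-1/390) = -97/130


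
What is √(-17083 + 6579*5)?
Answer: 2*√3953 ≈ 125.75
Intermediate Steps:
√(-17083 + 6579*5) = √(-17083 + 32895) = √15812 = 2*√3953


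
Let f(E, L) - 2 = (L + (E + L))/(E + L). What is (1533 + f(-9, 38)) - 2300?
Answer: -22118/29 ≈ -762.69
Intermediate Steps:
f(E, L) = 2 + (E + 2*L)/(E + L) (f(E, L) = 2 + (L + (E + L))/(E + L) = 2 + (E + 2*L)/(E + L))
(1533 + f(-9, 38)) - 2300 = (1533 + (3*(-9) + 4*38)/(-9 + 38)) - 2300 = (1533 + (-27 + 152)/29) - 2300 = (1533 + (1/29)*125) - 2300 = (1533 + 125/29) - 2300 = 44582/29 - 2300 = -22118/29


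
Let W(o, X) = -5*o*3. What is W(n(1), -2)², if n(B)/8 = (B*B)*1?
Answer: 14400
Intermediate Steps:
n(B) = 8*B² (n(B) = 8*((B*B)*1) = 8*(B²*1) = 8*B²)
W(o, X) = -15*o
W(n(1), -2)² = (-120*1²)² = (-120)² = 14400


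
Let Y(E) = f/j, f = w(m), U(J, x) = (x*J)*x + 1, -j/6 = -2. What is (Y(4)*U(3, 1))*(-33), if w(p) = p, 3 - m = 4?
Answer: 11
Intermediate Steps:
m = -1 (m = 3 - 1*4 = 3 - 4 = -1)
j = 12 (j = -6*(-2) = 12)
U(J, x) = 1 + J*x² (U(J, x) = (J*x)*x + 1 = J*x² + 1 = 1 + J*x²)
f = -1
Y(E) = -1/12
(Y(4)*U(3, 1))*(-33) = -(1 + 3*1²)/12*(-33) = -(1 + 3*1)/12*(-33) = -(1 + 3)/12*(-33) = -1/12*4*(-33) = -⅓*(-33) = 11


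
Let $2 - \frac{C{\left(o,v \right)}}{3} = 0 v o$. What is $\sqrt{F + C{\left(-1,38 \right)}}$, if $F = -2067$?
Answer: $3 i \sqrt{229} \approx 45.398 i$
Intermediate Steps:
$C{\left(o,v \right)} = 6$ ($C{\left(o,v \right)} = 6 - 3 \cdot 0 v o = 6 - 3 \cdot 0 o = 6 - 0 = 6 + 0 = 6$)
$\sqrt{F + C{\left(-1,38 \right)}} = \sqrt{-2067 + 6} = \sqrt{-2061} = 3 i \sqrt{229}$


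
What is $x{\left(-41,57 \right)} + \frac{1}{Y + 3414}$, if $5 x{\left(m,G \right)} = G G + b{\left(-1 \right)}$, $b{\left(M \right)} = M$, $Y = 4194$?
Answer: $\frac{24710789}{38040} \approx 649.6$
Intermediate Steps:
$x{\left(m,G \right)} = - \frac{1}{5} + \frac{G^{2}}{5}$ ($x{\left(m,G \right)} = \frac{G G - 1}{5} = \frac{G^{2} - 1}{5} = \frac{-1 + G^{2}}{5} = - \frac{1}{5} + \frac{G^{2}}{5}$)
$x{\left(-41,57 \right)} + \frac{1}{Y + 3414} = \left(- \frac{1}{5} + \frac{57^{2}}{5}\right) + \frac{1}{4194 + 3414} = \left(- \frac{1}{5} + \frac{1}{5} \cdot 3249\right) + \frac{1}{7608} = \left(- \frac{1}{5} + \frac{3249}{5}\right) + \frac{1}{7608} = \frac{3248}{5} + \frac{1}{7608} = \frac{24710789}{38040}$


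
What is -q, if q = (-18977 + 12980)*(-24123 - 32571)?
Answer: -339993918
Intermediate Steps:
q = 339993918 (q = -5997*(-56694) = 339993918)
-q = -1*339993918 = -339993918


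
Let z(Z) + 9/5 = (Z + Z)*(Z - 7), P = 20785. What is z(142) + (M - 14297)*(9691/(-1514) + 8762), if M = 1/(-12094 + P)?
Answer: -1372183297732796/10965145 ≈ -1.2514e+8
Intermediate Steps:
z(Z) = -9/5 + 2*Z*(-7 + Z) (z(Z) = -9/5 + (Z + Z)*(Z - 7) = -9/5 + (2*Z)*(-7 + Z) = -9/5 + 2*Z*(-7 + Z))
M = 1/8691 (M = 1/(-12094 + 20785) = 1/8691 ≈ 0.00011506)
z(142) + (M - 14297)*(9691/(-1514) + 8762) = (-9/5 - 14*142 + 2*142**2) + (1/8691 - 14297)*(9691/(-1514) + 8762) = (-9/5 - 1988 + 2*20164) - 124255226*(9691*(-1/1514) + 8762)/8691 = (-9/5 - 1988 + 40328) - 124255226*(-9691/1514 + 8762)/8691 = 191691/5 - 124255226/8691*13255977/1514 = 191691/5 - 274520736330967/2193029 = -1372183297732796/10965145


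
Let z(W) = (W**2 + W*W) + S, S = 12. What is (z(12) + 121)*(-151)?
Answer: -63571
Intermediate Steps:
z(W) = 12 + 2*W**2 (z(W) = (W**2 + W*W) + 12 = (W**2 + W**2) + 12 = 2*W**2 + 12 = 12 + 2*W**2)
(z(12) + 121)*(-151) = ((12 + 2*12**2) + 121)*(-151) = ((12 + 2*144) + 121)*(-151) = ((12 + 288) + 121)*(-151) = (300 + 121)*(-151) = 421*(-151) = -63571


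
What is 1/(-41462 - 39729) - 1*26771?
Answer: -2173564262/81191 ≈ -26771.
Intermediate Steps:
1/(-41462 - 39729) - 1*26771 = 1/(-81191) - 26771 = -1/81191 - 26771 = -2173564262/81191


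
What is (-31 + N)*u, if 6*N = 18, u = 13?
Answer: -364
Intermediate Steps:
N = 3 (N = (⅙)*18 = 3)
(-31 + N)*u = (-31 + 3)*13 = -28*13 = -364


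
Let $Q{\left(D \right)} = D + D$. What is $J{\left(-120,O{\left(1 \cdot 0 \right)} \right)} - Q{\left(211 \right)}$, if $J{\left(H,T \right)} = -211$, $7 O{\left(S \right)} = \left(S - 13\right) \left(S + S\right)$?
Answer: $-633$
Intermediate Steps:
$O{\left(S \right)} = \frac{2 S \left(-13 + S\right)}{7}$ ($O{\left(S \right)} = \frac{\left(S - 13\right) \left(S + S\right)}{7} = \frac{\left(-13 + S\right) 2 S}{7} = \frac{2 S \left(-13 + S\right)}{7}$)
$Q{\left(D \right)} = 2 D$
$J{\left(-120,O{\left(1 \cdot 0 \right)} \right)} - Q{\left(211 \right)} = -211 - 2 \cdot 211 = -211 - 422 = -633$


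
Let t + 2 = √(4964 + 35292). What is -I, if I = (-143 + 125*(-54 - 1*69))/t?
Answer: 7759/10063 + 31036*√629/10063 ≈ 78.122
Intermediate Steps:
t = -2 + 8*√629 (t = -2 + √(4964 + 35292) = -2 + √40256 = -2 + 8*√629 ≈ 198.64)
I = -15518/(-2 + 8*√629) (I = (-143 + 125*(-54 - 1*69))/(-2 + 8*√629) = (-143 + 125*(-54 - 69))/(-2 + 8*√629) = (-143 + 125*(-123))/(-2 + 8*√629) = (-143 - 15375)/(-2 + 8*√629) = -15518/(-2 + 8*√629) ≈ -78.122)
-I = -(-7759/10063 - 31036*√629/10063) = 7759/10063 + 31036*√629/10063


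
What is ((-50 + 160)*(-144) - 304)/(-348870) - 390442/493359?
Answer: -21374785474/28686359055 ≈ -0.74512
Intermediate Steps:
((-50 + 160)*(-144) - 304)/(-348870) - 390442/493359 = (110*(-144) - 304)*(-1/348870) - 390442*1/493359 = (-15840 - 304)*(-1/348870) - 390442/493359 = -16144*(-1/348870) - 390442/493359 = 8072/174435 - 390442/493359 = -21374785474/28686359055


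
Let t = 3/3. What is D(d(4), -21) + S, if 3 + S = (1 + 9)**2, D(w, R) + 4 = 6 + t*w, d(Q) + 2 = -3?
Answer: 94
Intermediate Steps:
t = 1 (t = 3*(1/3) = 1)
d(Q) = -5 (d(Q) = -2 - 3 = -5)
D(w, R) = 2 + w (D(w, R) = -4 + (6 + 1*w) = -4 + (6 + w) = 2 + w)
S = 97 (S = -3 + (1 + 9)**2 = -3 + 10**2 = -3 + 100 = 97)
D(d(4), -21) + S = (2 - 5) + 97 = -3 + 97 = 94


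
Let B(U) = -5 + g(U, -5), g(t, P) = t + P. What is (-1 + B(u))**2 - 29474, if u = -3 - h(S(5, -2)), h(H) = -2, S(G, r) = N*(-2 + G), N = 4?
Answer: -29330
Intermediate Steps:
S(G, r) = -8 + 4*G (S(G, r) = 4*(-2 + G) = -8 + 4*G)
g(t, P) = P + t
u = -1 (u = -3 - 1*(-2) = -3 + 2 = -1)
B(U) = -10 + U (B(U) = -5 + (-5 + U) = -10 + U)
(-1 + B(u))**2 - 29474 = (-1 + (-10 - 1))**2 - 29474 = (-1 - 11)**2 - 29474 = (-12)**2 - 29474 = 144 - 29474 = -29330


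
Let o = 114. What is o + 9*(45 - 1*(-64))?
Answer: 1095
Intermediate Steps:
o + 9*(45 - 1*(-64)) = 114 + 9*(45 - 1*(-64)) = 114 + 9*(45 + 64) = 114 + 9*109 = 114 + 981 = 1095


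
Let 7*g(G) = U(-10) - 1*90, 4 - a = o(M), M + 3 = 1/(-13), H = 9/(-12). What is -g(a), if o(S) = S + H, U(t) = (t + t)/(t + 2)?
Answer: 25/2 ≈ 12.500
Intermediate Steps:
H = -¾ (H = 9*(-1/12) = -¾ ≈ -0.75000)
U(t) = 2*t/(2 + t) (U(t) = (2*t)/(2 + t) = 2*t/(2 + t))
M = -40/13 (M = -3 + 1/(-13) = -3 - 1/13 = -40/13 ≈ -3.0769)
o(S) = -¾ + S (o(S) = S - ¾ = -¾ + S)
a = 407/52 (a = 4 - (-¾ - 40/13) = 4 - 1*(-199/52) = 4 + 199/52 = 407/52 ≈ 7.8269)
g(G) = -25/2 (g(G) = (2*(-10)/(2 - 10) - 1*90)/7 = (2*(-10)/(-8) - 90)/7 = (2*(-10)*(-⅛) - 90)/7 = (5/2 - 90)/7 = (⅐)*(-175/2) = -25/2)
-g(a) = -1*(-25/2) = 25/2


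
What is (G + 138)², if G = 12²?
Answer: 79524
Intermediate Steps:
G = 144
(G + 138)² = (144 + 138)² = 282² = 79524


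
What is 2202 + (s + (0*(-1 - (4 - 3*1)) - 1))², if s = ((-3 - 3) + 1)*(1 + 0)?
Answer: 2238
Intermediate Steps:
s = -5 (s = (-6 + 1)*1 = -5*1 = -5)
2202 + (s + (0*(-1 - (4 - 3*1)) - 1))² = 2202 + (-5 + (0*(-1 - (4 - 3*1)) - 1))² = 2202 + (-5 + (0*(-1 - (4 - 3)) - 1))² = 2202 + (-5 + (0*(-1 - 1*1) - 1))² = 2202 + (-5 + (0*(-1 - 1) - 1))² = 2202 + (-5 + (0*(-2) - 1))² = 2202 + (-5 + (0 - 1))² = 2202 + (-5 - 1)² = 2202 + (-6)² = 2202 + 36 = 2238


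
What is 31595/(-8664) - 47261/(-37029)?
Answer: -253487317/106939752 ≈ -2.3704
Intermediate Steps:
31595/(-8664) - 47261/(-37029) = 31595*(-1/8664) - 47261*(-1/37029) = -31595/8664 + 47261/37029 = -253487317/106939752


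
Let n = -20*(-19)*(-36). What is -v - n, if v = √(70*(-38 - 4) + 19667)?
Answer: 13680 - √16727 ≈ 13551.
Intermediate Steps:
v = √16727 (v = √(70*(-42) + 19667) = √(-2940 + 19667) = √16727 ≈ 129.33)
n = -13680 (n = 380*(-36) = -13680)
-v - n = -√16727 - 1*(-13680) = -√16727 + 13680 = 13680 - √16727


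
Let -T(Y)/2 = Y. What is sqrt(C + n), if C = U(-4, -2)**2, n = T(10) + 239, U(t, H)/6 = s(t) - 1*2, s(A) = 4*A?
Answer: sqrt(11883) ≈ 109.01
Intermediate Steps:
T(Y) = -2*Y
U(t, H) = -12 + 24*t (U(t, H) = 6*(4*t - 1*2) = 6*(4*t - 2) = 6*(-2 + 4*t) = -12 + 24*t)
n = 219 (n = -2*10 + 239 = -20 + 239 = 219)
C = 11664 (C = (-12 + 24*(-4))**2 = (-12 - 96)**2 = (-108)**2 = 11664)
sqrt(C + n) = sqrt(11664 + 219) = sqrt(11883)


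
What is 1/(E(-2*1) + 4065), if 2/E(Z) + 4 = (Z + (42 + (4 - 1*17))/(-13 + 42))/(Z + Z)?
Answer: 15/60967 ≈ 0.00024603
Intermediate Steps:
E(Z) = 2/(-4 + (1 + Z)/(2*Z)) (E(Z) = 2/(-4 + (Z + (42 + (4 - 1*17))/(-13 + 42))/(Z + Z)) = 2/(-4 + (Z + (42 + (4 - 17))/29)/((2*Z))) = 2/(-4 + (Z + (42 - 13)*(1/29))*(1/(2*Z))) = 2/(-4 + (Z + 29*(1/29))*(1/(2*Z))) = 2/(-4 + (Z + 1)*(1/(2*Z))) = 2/(-4 + (1 + Z)*(1/(2*Z))) = 2/(-4 + (1 + Z)/(2*Z)))
1/(E(-2*1) + 4065) = 1/(-4*(-2*1)/(-1 + 7*(-2*1)) + 4065) = 1/(-4*(-2)/(-1 + 7*(-2)) + 4065) = 1/(-4*(-2)/(-1 - 14) + 4065) = 1/(-4*(-2)/(-15) + 4065) = 1/(-4*(-2)*(-1/15) + 4065) = 1/(-8/15 + 4065) = 1/(60967/15) = 15/60967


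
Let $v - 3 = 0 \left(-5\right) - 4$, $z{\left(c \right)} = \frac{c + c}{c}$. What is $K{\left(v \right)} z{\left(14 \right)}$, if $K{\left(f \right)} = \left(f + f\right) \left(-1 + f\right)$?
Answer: $8$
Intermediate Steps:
$z{\left(c \right)} = 2$ ($z{\left(c \right)} = \frac{2 c}{c} = 2$)
$v = -1$ ($v = 3 + \left(0 \left(-5\right) - 4\right) = 3 + \left(0 - 4\right) = 3 - 4 = -1$)
$K{\left(f \right)} = 2 f \left(-1 + f\right)$
$K{\left(v \right)} z{\left(14 \right)} = 2 \left(-1\right) \left(-1 - 1\right) 2 = 2 \left(-1\right) \left(-2\right) 2 = 4 \cdot 2 = 8$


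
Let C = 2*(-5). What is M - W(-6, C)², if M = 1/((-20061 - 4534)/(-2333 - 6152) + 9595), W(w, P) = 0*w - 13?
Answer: -2752608449/16287634 ≈ -169.00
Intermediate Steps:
C = -10
W(w, P) = -13 (W(w, P) = 0 - 13 = -13)
M = 1697/16287634 (M = 1/(-24595/(-8485) + 9595) = 1/(-24595*(-1/8485) + 9595) = 1/(4919/1697 + 9595) = 1/(16287634/1697) = 1697/16287634 ≈ 0.00010419)
M - W(-6, C)² = 1697/16287634 - 1*(-13)² = 1697/16287634 - 1*169 = 1697/16287634 - 169 = -2752608449/16287634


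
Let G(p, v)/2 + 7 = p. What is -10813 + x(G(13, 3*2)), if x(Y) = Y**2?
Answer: -10669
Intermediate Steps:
G(p, v) = -14 + 2*p
-10813 + x(G(13, 3*2)) = -10813 + (-14 + 2*13)**2 = -10813 + (-14 + 26)**2 = -10813 + 12**2 = -10813 + 144 = -10669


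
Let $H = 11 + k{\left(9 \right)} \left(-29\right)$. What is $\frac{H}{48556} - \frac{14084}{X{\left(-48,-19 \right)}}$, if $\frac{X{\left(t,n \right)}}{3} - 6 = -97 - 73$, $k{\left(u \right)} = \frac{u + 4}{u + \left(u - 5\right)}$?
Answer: $\frac{85481731}{2986194} \approx 28.626$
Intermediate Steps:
$k{\left(u \right)} = \frac{4 + u}{-5 + 2 u}$ ($k{\left(u \right)} = \frac{4 + u}{u + \left(u - 5\right)} = \frac{4 + u}{u + \left(-5 + u\right)} = \frac{4 + u}{-5 + 2 u}$)
$X{\left(t,n \right)} = -492$ ($X{\left(t,n \right)} = 18 + 3 \left(-97 - 73\right) = 18 + 3 \left(-170\right) = 18 - 510 = -492$)
$H = -18$ ($H = 11 + \frac{4 + 9}{-5 + 2 \cdot 9} \left(-29\right) = 11 + \frac{1}{-5 + 18} \cdot 13 \left(-29\right) = 11 + \frac{1}{13} \cdot 13 \left(-29\right) = 11 + 1 \left(-29\right) = 11 - 29 = -18$)
$\frac{H}{48556} - \frac{14084}{X{\left(-48,-19 \right)}} = - \frac{18}{48556} - \frac{14084}{-492} = \left(-18\right) \frac{1}{48556} - - \frac{3521}{123} = - \frac{9}{24278} + \frac{3521}{123} = \frac{85481731}{2986194}$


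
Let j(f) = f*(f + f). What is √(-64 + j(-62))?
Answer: 2*√1906 ≈ 87.316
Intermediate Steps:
j(f) = 2*f² (j(f) = f*(2*f) = 2*f²)
√(-64 + j(-62)) = √(-64 + 2*(-62)²) = √(-64 + 2*3844) = √(-64 + 7688) = √7624 = 2*√1906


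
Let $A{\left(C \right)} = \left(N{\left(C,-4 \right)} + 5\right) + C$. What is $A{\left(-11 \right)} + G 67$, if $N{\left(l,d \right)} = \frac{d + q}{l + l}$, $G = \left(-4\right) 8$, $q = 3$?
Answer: $- \frac{47299}{22} \approx -2150.0$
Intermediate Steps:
$G = -32$
$N{\left(l,d \right)} = \frac{3 + d}{2 l}$ ($N{\left(l,d \right)} = \frac{d + 3}{l + l} = \frac{3 + d}{2 l}$)
$A{\left(C \right)} = 5 + C - \frac{1}{2 C}$ ($A{\left(C \right)} = \left(\frac{3 - 4}{2 C} + 5\right) + C = \left(\frac{1}{2} \frac{1}{C} \left(-1\right) + 5\right) + C = \left(- \frac{1}{2 C} + 5\right) + C = \left(5 - \frac{1}{2 C}\right) + C = 5 + C - \frac{1}{2 C}$)
$A{\left(-11 \right)} + G 67 = \left(5 - 11 - \frac{1}{2 \left(-11\right)}\right) - 2144 = \left(5 - 11 - - \frac{1}{22}\right) - 2144 = \left(5 - 11 + \frac{1}{22}\right) - 2144 = - \frac{131}{22} - 2144 = - \frac{47299}{22}$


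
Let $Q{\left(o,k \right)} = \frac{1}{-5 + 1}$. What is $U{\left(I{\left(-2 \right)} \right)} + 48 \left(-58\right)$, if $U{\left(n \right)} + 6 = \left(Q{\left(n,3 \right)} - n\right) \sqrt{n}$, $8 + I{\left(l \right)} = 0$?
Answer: $-2790 + \frac{31 i \sqrt{2}}{2} \approx -2790.0 + 21.92 i$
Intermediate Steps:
$Q{\left(o,k \right)} = - \frac{1}{4}$ ($Q{\left(o,k \right)} = \frac{1}{-4} = - \frac{1}{4}$)
$I{\left(l \right)} = -8$ ($I{\left(l \right)} = -8 + 0 = -8$)
$U{\left(n \right)} = -6 + \sqrt{n} \left(- \frac{1}{4} - n\right)$ ($U{\left(n \right)} = -6 + \left(- \frac{1}{4} - n\right) \sqrt{n} = -6 + \sqrt{n} \left(- \frac{1}{4} - n\right)$)
$U{\left(I{\left(-2 \right)} \right)} + 48 \left(-58\right) = \left(-6 - \left(-8\right)^{\frac{3}{2}} - \frac{\sqrt{-8}}{4}\right) + 48 \left(-58\right) = \left(-6 - - 16 i \sqrt{2} - \frac{2 i \sqrt{2}}{4}\right) - 2784 = \left(-6 + 16 i \sqrt{2} - \frac{i \sqrt{2}}{2}\right) - 2784 = \left(-6 + \frac{31 i \sqrt{2}}{2}\right) - 2784 = -2790 + \frac{31 i \sqrt{2}}{2}$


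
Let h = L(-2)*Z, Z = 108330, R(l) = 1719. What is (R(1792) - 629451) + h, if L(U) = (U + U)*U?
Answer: 238908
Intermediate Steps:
L(U) = 2*U² (L(U) = (2*U)*U = 2*U²)
h = 866640 (h = (2*(-2)²)*108330 = (2*4)*108330 = 8*108330 = 866640)
(R(1792) - 629451) + h = (1719 - 629451) + 866640 = -627732 + 866640 = 238908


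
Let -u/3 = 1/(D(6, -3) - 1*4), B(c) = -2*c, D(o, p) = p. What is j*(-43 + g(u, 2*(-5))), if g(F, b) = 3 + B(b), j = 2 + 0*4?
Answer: -40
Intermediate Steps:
u = 3/7 (u = -3/(-3 - 1*4) = -3/(-3 - 4) = -3/(-7) = -3*(-1/7) = 3/7 ≈ 0.42857)
j = 2 (j = 2 + 0 = 2)
g(F, b) = 3 - 2*b
j*(-43 + g(u, 2*(-5))) = 2*(-43 + (3 - 4*(-5))) = 2*(-43 + (3 - 2*(-10))) = 2*(-43 + (3 + 20)) = 2*(-43 + 23) = 2*(-20) = -40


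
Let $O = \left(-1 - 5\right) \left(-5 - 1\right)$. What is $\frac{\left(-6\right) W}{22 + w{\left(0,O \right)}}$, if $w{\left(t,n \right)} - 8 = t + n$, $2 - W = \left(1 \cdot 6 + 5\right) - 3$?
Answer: $\frac{6}{11} \approx 0.54545$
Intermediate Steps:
$O = 36$ ($O = \left(-6\right) \left(-6\right) = 36$)
$W = -6$ ($W = 2 - \left(\left(1 \cdot 6 + 5\right) - 3\right) = 2 - \left(\left(6 + 5\right) - 3\right) = 2 - \left(11 - 3\right) = 2 - 8 = -6$)
$w{\left(t,n \right)} = 8 + n + t$ ($w{\left(t,n \right)} = 8 + \left(t + n\right) = 8 + \left(n + t\right) = 8 + n + t$)
$\frac{\left(-6\right) W}{22 + w{\left(0,O \right)}} = \frac{\left(-6\right) \left(-6\right)}{22 + \left(8 + 36 + 0\right)} = \frac{36}{22 + 44} = \frac{36}{66} = 36 \cdot \frac{1}{66} = \frac{6}{11}$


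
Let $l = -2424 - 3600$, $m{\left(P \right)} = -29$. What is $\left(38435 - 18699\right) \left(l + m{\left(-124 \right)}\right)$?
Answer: $-119462008$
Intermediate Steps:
$l = -6024$ ($l = -2424 - 3600 = -6024$)
$\left(38435 - 18699\right) \left(l + m{\left(-124 \right)}\right) = \left(38435 - 18699\right) \left(-6024 - 29\right) = 19736 \left(-6053\right) = -119462008$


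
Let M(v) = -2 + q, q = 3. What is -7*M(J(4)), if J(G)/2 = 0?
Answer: -7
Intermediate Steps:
J(G) = 0 (J(G) = 2*0 = 0)
M(v) = 1 (M(v) = -2 + 3 = 1)
-7*M(J(4)) = -7*1 = -7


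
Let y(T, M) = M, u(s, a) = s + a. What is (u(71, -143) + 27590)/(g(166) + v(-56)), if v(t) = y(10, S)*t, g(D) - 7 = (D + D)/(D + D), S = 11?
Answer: -13759/304 ≈ -45.260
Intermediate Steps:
u(s, a) = a + s
g(D) = 8 (g(D) = 7 + (D + D)/(D + D) = 7 + (2*D)/((2*D)) = 7 + (2*D)*(1/(2*D)) = 7 + 1 = 8)
v(t) = 11*t
(u(71, -143) + 27590)/(g(166) + v(-56)) = ((-143 + 71) + 27590)/(8 + 11*(-56)) = (-72 + 27590)/(8 - 616) = 27518/(-608) = 27518*(-1/608) = -13759/304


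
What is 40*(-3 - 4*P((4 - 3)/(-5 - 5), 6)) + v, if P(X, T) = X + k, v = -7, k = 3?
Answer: -591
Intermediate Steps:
P(X, T) = 3 + X (P(X, T) = X + 3 = 3 + X)
40*(-3 - 4*P((4 - 3)/(-5 - 5), 6)) + v = 40*(-3 - 4*(3 + (4 - 3)/(-5 - 5))) - 7 = 40*(-3 - 4*(3 + 1/(-10))) - 7 = 40*(-3 - 4*(3 + 1*(-⅒))) - 7 = 40*(-3 - 4*(3 - ⅒)) - 7 = 40*(-3 - 4*29/10) - 7 = 40*(-3 - 58/5) - 7 = 40*(-73/5) - 7 = -584 - 7 = -591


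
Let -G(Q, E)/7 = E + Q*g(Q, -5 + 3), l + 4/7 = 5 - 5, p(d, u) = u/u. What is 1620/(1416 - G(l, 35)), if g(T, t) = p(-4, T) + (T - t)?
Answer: 3780/3853 ≈ 0.98105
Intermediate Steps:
p(d, u) = 1
l = -4/7 (l = -4/7 + (5 - 5) = -4/7 + 0 = -4/7 ≈ -0.57143)
g(T, t) = 1 + T - t (g(T, t) = 1 + (T - t) = 1 + T - t)
G(Q, E) = -7*E - 7*Q*(3 + Q) (G(Q, E) = -7*(E + Q*(1 + Q - (-5 + 3))) = -7*(E + Q*(1 + Q - 1*(-2))) = -7*(E + Q*(1 + Q + 2)) = -7*(E + Q*(3 + Q)) = -7*E - 7*Q*(3 + Q))
1620/(1416 - G(l, 35)) = 1620/(1416 - (-7*35 - 7*(-4/7)*(3 - 4/7))) = 1620/(1416 - (-245 - 7*(-4/7)*17/7)) = 1620/(1416 - (-245 + 68/7)) = 1620/(1416 - 1*(-1647/7)) = 1620/(1416 + 1647/7) = 1620/(11559/7) = 1620*(7/11559) = 3780/3853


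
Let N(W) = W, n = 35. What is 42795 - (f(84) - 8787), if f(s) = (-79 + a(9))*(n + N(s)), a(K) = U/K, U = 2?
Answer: 548609/9 ≈ 60957.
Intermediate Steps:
a(K) = 2/K
f(s) = -24815/9 - 709*s/9 (f(s) = (-79 + 2/9)*(35 + s) = -709*(35 + s)/9 = -24815/9 - 709*s/9)
42795 - (f(84) - 8787) = 42795 - ((-24815/9 - 709/9*84) - 8787) = 42795 - ((-24815/9 - 19852/3) - 8787) = 42795 - (-84371/9 - 8787) = 42795 - 1*(-163454/9) = 42795 + 163454/9 = 548609/9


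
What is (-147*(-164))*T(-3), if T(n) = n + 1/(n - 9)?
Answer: -74333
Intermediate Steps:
T(n) = n + 1/(-9 + n)
(-147*(-164))*T(-3) = (-147*(-164))*((1 + (-3)² - 9*(-3))/(-9 - 3)) = 24108*((1 + 9 + 27)/(-12)) = 24108*(-1/12*37) = 24108*(-37/12) = -74333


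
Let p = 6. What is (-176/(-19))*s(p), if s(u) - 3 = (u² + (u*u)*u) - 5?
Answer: 44000/19 ≈ 2315.8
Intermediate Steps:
s(u) = -2 + u² + u³ (s(u) = 3 + ((u² + (u*u)*u) - 5) = 3 + ((u² + u²*u) - 5) = 3 + ((u² + u³) - 5) = 3 + (-5 + u² + u³) = -2 + u² + u³)
(-176/(-19))*s(p) = (-176/(-19))*(-2 + 6² + 6³) = (-176*(-1/19))*(-2 + 36 + 216) = (176/19)*250 = 44000/19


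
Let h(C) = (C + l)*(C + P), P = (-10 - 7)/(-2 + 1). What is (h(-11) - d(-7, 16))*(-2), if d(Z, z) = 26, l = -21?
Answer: 436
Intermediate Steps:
P = 17 (P = -17/(-1) = -17*(-1) = 17)
h(C) = (-21 + C)*(17 + C) (h(C) = (C - 21)*(C + 17) = (-21 + C)*(17 + C))
(h(-11) - d(-7, 16))*(-2) = ((-357 + (-11)² - 4*(-11)) - 1*26)*(-2) = ((-357 + 121 + 44) - 26)*(-2) = (-192 - 26)*(-2) = -218*(-2) = 436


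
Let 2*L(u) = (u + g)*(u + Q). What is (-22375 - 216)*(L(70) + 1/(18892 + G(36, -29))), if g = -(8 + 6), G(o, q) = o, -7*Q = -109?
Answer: -1024535487999/18928 ≈ -5.4128e+7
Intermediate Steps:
Q = 109/7 (Q = -⅐*(-109) = 109/7 ≈ 15.571)
g = -14 (g = -1*14 = -14)
L(u) = (-14 + u)*(109/7 + u)/2 (L(u) = ((u - 14)*(u + 109/7))/2 = ((-14 + u)*(109/7 + u))/2 = (-14 + u)*(109/7 + u)/2)
(-22375 - 216)*(L(70) + 1/(18892 + G(36, -29))) = (-22375 - 216)*((-109 + (½)*70² + (11/14)*70) + 1/(18892 + 36)) = -22591*((-109 + (½)*4900 + 55) + 1/18928) = -22591*((-109 + 2450 + 55) + 1/18928) = -22591*(2396 + 1/18928) = -22591*45351489/18928 = -1024535487999/18928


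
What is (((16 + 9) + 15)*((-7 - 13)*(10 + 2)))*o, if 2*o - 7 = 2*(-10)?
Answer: 62400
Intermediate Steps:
o = -13/2 (o = 7/2 + (2*(-10))/2 = 7/2 + (½)*(-20) = 7/2 - 10 = -13/2 ≈ -6.5000)
(((16 + 9) + 15)*((-7 - 13)*(10 + 2)))*o = (((16 + 9) + 15)*((-7 - 13)*(10 + 2)))*(-13/2) = ((25 + 15)*(-20*12))*(-13/2) = (40*(-240))*(-13/2) = -9600*(-13/2) = 62400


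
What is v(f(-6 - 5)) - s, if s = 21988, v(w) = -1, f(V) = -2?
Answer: -21989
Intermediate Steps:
v(f(-6 - 5)) - s = -1 - 1*21988 = -1 - 21988 = -21989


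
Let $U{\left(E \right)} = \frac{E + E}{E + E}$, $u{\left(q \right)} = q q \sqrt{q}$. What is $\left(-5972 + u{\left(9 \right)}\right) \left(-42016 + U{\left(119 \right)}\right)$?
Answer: $240703935$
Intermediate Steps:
$u{\left(q \right)} = q^{\frac{5}{2}}$ ($u{\left(q \right)} = q^{2} \sqrt{q} = q^{\frac{5}{2}}$)
$U{\left(E \right)} = 1$ ($U{\left(E \right)} = \frac{2 E}{2 E} = 2 E \frac{1}{2 E} = 1$)
$\left(-5972 + u{\left(9 \right)}\right) \left(-42016 + U{\left(119 \right)}\right) = \left(-5972 + 9^{\frac{5}{2}}\right) \left(-42016 + 1\right) = \left(-5972 + 243\right) \left(-42015\right) = \left(-5729\right) \left(-42015\right) = 240703935$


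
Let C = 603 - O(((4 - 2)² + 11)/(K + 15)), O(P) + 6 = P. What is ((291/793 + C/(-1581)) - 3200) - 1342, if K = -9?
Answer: -11388952339/2507466 ≈ -4542.0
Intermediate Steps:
O(P) = -6 + P
C = 1213/2 (C = 603 - (-6 + ((4 - 2)² + 11)/(-9 + 15)) = 603 - (-6 + (2² + 11)/6) = 603 - (-6 + (4 + 11)*(⅙)) = 603 - (-6 + 15*(⅙)) = 603 - (-6 + 5/2) = 603 - 1*(-7/2) = 603 + 7/2 = 1213/2 ≈ 606.50)
((291/793 + C/(-1581)) - 3200) - 1342 = ((291/793 + (1213/2)/(-1581)) - 3200) - 1342 = ((291*(1/793) + (1213/2)*(-1/1581)) - 3200) - 1342 = ((291/793 - 1213/3162) - 3200) - 1342 = (-41767/2507466 - 3200) - 1342 = -8023932967/2507466 - 1342 = -11388952339/2507466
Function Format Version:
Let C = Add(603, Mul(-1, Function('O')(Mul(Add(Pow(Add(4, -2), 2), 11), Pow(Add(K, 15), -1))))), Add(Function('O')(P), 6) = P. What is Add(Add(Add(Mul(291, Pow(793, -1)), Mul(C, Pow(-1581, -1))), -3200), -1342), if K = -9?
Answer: Rational(-11388952339, 2507466) ≈ -4542.0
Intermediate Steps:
Function('O')(P) = Add(-6, P)
C = Rational(1213, 2) (C = Add(603, Mul(-1, Add(-6, Mul(Add(Pow(Add(4, -2), 2), 11), Pow(Add(-9, 15), -1))))) = Add(603, Mul(-1, Add(-6, Mul(Add(Pow(2, 2), 11), Pow(6, -1))))) = Add(603, Mul(-1, Add(-6, Mul(Add(4, 11), Rational(1, 6))))) = Add(603, Mul(-1, Add(-6, Mul(15, Rational(1, 6))))) = Add(603, Mul(-1, Add(-6, Rational(5, 2)))) = Add(603, Mul(-1, Rational(-7, 2))) = Add(603, Rational(7, 2)) = Rational(1213, 2) ≈ 606.50)
Add(Add(Add(Mul(291, Pow(793, -1)), Mul(C, Pow(-1581, -1))), -3200), -1342) = Add(Add(Add(Mul(291, Pow(793, -1)), Mul(Rational(1213, 2), Pow(-1581, -1))), -3200), -1342) = Add(Add(Add(Mul(291, Rational(1, 793)), Mul(Rational(1213, 2), Rational(-1, 1581))), -3200), -1342) = Add(Add(Add(Rational(291, 793), Rational(-1213, 3162)), -3200), -1342) = Add(Add(Rational(-41767, 2507466), -3200), -1342) = Add(Rational(-8023932967, 2507466), -1342) = Rational(-11388952339, 2507466)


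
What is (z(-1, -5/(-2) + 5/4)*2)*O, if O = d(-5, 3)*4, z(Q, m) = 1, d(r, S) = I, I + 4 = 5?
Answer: 8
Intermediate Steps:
I = 1 (I = -4 + 5 = 1)
d(r, S) = 1
O = 4 (O = 1*4 = 4)
(z(-1, -5/(-2) + 5/4)*2)*O = (1*2)*4 = 2*4 = 8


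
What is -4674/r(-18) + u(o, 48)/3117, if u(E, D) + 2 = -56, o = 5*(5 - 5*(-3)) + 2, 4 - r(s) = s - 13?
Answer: -14570888/109095 ≈ -133.56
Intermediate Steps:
r(s) = 17 - s (r(s) = 4 - (s - 13) = 4 - (-13 + s) = 4 + (13 - s) = 17 - s)
o = 102 (o = 5*(5 + 15) + 2 = 5*20 + 2 = 100 + 2 = 102)
u(E, D) = -58 (u(E, D) = -2 - 56 = -58)
-4674/r(-18) + u(o, 48)/3117 = -4674/(17 - 1*(-18)) - 58/3117 = -4674/(17 + 18) - 58*1/3117 = -4674/35 - 58/3117 = -14570888/109095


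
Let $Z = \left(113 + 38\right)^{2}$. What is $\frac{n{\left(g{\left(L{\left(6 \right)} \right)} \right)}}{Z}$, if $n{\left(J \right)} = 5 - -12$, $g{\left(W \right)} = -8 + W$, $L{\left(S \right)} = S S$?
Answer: $\frac{17}{22801} \approx 0.00074558$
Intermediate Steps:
$L{\left(S \right)} = S^{2}$
$n{\left(J \right)} = 17$ ($n{\left(J \right)} = 5 + 12 = 17$)
$Z = 22801$ ($Z = 151^{2} = 22801$)
$\frac{n{\left(g{\left(L{\left(6 \right)} \right)} \right)}}{Z} = \frac{17}{22801}$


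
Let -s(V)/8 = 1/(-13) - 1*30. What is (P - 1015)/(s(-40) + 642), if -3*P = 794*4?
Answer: -80873/34422 ≈ -2.3495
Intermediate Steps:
s(V) = 3128/13 (s(V) = -8*(1/(-13) - 1*30) = -8*(-1/13 - 30) = -8*(-391/13) = 3128/13)
P = -3176/3 (P = -794*4/3 = -1/3*3176 = -3176/3 ≈ -1058.7)
(P - 1015)/(s(-40) + 642) = (-3176/3 - 1015)/(3128/13 + 642) = -6221/(3*11474/13) = -6221/3*13/11474 = -80873/34422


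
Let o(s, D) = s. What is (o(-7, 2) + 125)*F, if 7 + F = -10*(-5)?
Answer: 5074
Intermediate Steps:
F = 43 (F = -7 - 10*(-5) = -7 + 50 = 43)
(o(-7, 2) + 125)*F = (-7 + 125)*43 = 118*43 = 5074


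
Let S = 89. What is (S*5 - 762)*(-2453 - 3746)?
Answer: 1965083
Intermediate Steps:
(S*5 - 762)*(-2453 - 3746) = (89*5 - 762)*(-2453 - 3746) = (445 - 762)*(-6199) = -317*(-6199) = 1965083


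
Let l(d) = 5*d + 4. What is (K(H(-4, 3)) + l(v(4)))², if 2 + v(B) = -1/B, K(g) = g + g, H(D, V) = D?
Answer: 3721/16 ≈ 232.56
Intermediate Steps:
K(g) = 2*g
v(B) = -2 - 1/B
l(d) = 4 + 5*d
(K(H(-4, 3)) + l(v(4)))² = (2*(-4) + (4 + 5*(-2 - 1/4)))² = (-8 + (4 + 5*(-2 - 1*¼)))² = (-8 + (4 + 5*(-2 - ¼)))² = (-8 + (4 + 5*(-9/4)))² = (-8 + (4 - 45/4))² = (-8 - 29/4)² = (-61/4)² = 3721/16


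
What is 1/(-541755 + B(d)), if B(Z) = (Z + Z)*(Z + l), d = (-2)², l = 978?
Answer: -1/533899 ≈ -1.8730e-6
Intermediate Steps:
d = 4
B(Z) = 2*Z*(978 + Z) (B(Z) = (Z + Z)*(Z + 978) = (2*Z)*(978 + Z) = 2*Z*(978 + Z))
1/(-541755 + B(d)) = 1/(-541755 + 2*4*(978 + 4)) = 1/(-541755 + 2*4*982) = 1/(-541755 + 7856) = 1/(-533899) = -1/533899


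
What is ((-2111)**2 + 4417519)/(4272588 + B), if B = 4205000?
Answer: 2218460/2119397 ≈ 1.0467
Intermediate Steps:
((-2111)**2 + 4417519)/(4272588 + B) = ((-2111)**2 + 4417519)/(4272588 + 4205000) = (4456321 + 4417519)/8477588 = 8873840*(1/8477588) = 2218460/2119397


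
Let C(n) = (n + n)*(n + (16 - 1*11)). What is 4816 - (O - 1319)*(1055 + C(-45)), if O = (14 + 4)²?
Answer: 4636541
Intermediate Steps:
C(n) = 2*n*(5 + n) (C(n) = (2*n)*(n + (16 - 11)) = (2*n)*(n + 5) = (2*n)*(5 + n) = 2*n*(5 + n))
O = 324 (O = 18² = 324)
4816 - (O - 1319)*(1055 + C(-45)) = 4816 - (324 - 1319)*(1055 + 2*(-45)*(5 - 45)) = 4816 - (-995)*(1055 + 2*(-45)*(-40)) = 4816 - (-995)*(1055 + 3600) = 4816 - (-995)*4655 = 4816 - 1*(-4631725) = 4816 + 4631725 = 4636541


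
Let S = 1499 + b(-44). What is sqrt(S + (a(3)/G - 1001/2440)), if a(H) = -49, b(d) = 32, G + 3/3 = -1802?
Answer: sqrt(7405896320174910)/2199660 ≈ 39.123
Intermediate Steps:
G = -1803 (G = -1 - 1802 = -1803)
S = 1531 (S = 1499 + 32 = 1531)
sqrt(S + (a(3)/G - 1001/2440)) = sqrt(1531 + (-49/(-1803) - 1001/2440)) = sqrt(1531 + (-49*(-1/1803) - 1001*1/2440)) = sqrt(1531 + (49/1803 - 1001/2440)) = sqrt(1531 - 1685243/4399320) = sqrt(6733673677/4399320) = sqrt(7405896320174910)/2199660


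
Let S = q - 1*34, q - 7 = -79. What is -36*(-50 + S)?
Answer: 5616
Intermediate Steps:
q = -72 (q = 7 - 79 = -72)
S = -106 (S = -72 - 1*34 = -72 - 34 = -106)
-36*(-50 + S) = -36*(-50 - 106) = -36*(-156) = 5616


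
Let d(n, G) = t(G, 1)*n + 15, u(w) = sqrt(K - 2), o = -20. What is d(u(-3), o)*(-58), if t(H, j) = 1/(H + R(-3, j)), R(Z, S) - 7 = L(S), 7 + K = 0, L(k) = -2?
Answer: -870 + 58*I/5 ≈ -870.0 + 11.6*I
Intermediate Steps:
K = -7 (K = -7 + 0 = -7)
R(Z, S) = 5 (R(Z, S) = 7 - 2 = 5)
u(w) = 3*I (u(w) = sqrt(-7 - 2) = sqrt(-9) = 3*I)
t(H, j) = 1/(5 + H) (t(H, j) = 1/(H + 5) = 1/(5 + H))
d(n, G) = 15 + n/(5 + G) (d(n, G) = n/(5 + G) + 15 = 15 + n/(5 + G))
d(u(-3), o)*(-58) = ((75 + 3*I + 15*(-20))/(5 - 20))*(-58) = ((75 + 3*I - 300)/(-15))*(-58) = -(-225 + 3*I)/15*(-58) = (15 - I/5)*(-58) = -870 + 58*I/5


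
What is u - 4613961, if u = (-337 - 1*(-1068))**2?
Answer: -4079600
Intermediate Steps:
u = 534361 (u = (-337 + 1068)**2 = 731**2 = 534361)
u - 4613961 = 534361 - 4613961 = -4079600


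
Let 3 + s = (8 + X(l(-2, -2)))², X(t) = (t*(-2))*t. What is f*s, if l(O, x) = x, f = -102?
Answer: 306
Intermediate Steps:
X(t) = -2*t² (X(t) = (-2*t)*t = -2*t²)
s = -3 (s = -3 + (8 - 2*(-2)²)² = -3 + (8 - 2*4)² = -3 + (8 - 8)² = -3 + 0² = -3 + 0 = -3)
f*s = -102*(-3) = 306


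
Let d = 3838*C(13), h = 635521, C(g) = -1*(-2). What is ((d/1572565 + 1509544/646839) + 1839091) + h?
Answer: 2517168727415471944/1017196372035 ≈ 2.4746e+6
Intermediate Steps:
C(g) = 2
d = 7676 (d = 3838*2 = 7676)
((d/1572565 + 1509544/646839) + 1839091) + h = ((7676/1572565 + 1509544/646839) + 1839091) + 635521 = (2378821196524/1017196372035 + 1839091) + 635521 = 1870719071863416709/1017196372035 + 635521 = 2517168727415471944/1017196372035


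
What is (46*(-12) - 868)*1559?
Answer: -2213780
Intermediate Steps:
(46*(-12) - 868)*1559 = (-552 - 868)*1559 = -1420*1559 = -2213780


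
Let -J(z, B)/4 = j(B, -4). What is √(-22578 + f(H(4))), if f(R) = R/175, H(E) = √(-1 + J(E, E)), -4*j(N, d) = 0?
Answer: √(-27658050 + 7*I)/35 ≈ 1.9015e-5 + 150.26*I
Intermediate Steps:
j(N, d) = 0 (j(N, d) = -¼*0 = 0)
J(z, B) = 0 (J(z, B) = -4*0 = 0)
H(E) = I (H(E) = √(-1 + 0) = √(-1) = I)
f(R) = R/175 (f(R) = R*(1/175) = R/175)
√(-22578 + f(H(4))) = √(-22578 + I/175)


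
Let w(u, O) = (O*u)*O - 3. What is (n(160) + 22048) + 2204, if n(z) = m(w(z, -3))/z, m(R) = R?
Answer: 3881757/160 ≈ 24261.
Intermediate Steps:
w(u, O) = -3 + u*O² (w(u, O) = u*O² - 3 = -3 + u*O²)
n(z) = (-3 + 9*z)/z (n(z) = (-3 + z*(-3)²)/z = (-3 + z*9)/z = (-3 + 9*z)/z)
(n(160) + 22048) + 2204 = ((9 - 3/160) + 22048) + 2204 = (1437/160 + 22048) + 2204 = 3529117/160 + 2204 = 3881757/160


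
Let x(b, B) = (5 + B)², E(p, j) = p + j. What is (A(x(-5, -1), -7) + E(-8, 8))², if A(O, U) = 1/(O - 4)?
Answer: 1/144 ≈ 0.0069444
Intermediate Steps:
E(p, j) = j + p
A(O, U) = 1/(-4 + O)
(A(x(-5, -1), -7) + E(-8, 8))² = (1/(-4 + (5 - 1)²) + (8 - 8))² = (1/(-4 + 4²) + 0)² = (1/(-4 + 16) + 0)² = (1/12 + 0)² = (1/12)² = 1/144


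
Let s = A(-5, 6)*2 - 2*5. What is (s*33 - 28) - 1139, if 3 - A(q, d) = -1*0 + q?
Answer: -969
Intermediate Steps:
A(q, d) = 3 - q (A(q, d) = 3 - (-1*0 + q) = 3 - (0 + q) = 3 - q)
s = 6 (s = (3 - 1*(-5))*2 - 2*5 = (3 + 5)*2 - 10 = 8*2 - 10 = 16 - 10 = 6)
(s*33 - 28) - 1139 = (6*33 - 28) - 1139 = (198 - 28) - 1139 = 170 - 1139 = -969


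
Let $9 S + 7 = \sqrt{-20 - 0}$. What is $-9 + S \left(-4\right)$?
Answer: $- \frac{53}{9} - \frac{8 i \sqrt{5}}{9} \approx -5.8889 - 1.9876 i$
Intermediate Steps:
$S = - \frac{7}{9} + \frac{2 i \sqrt{5}}{9}$ ($S = - \frac{7}{9} + \frac{\sqrt{-20 - 0}}{9} = - \frac{7}{9} + \frac{\sqrt{-20 + 0}}{9} = - \frac{7}{9} + \frac{\sqrt{-20}}{9} = - \frac{7}{9} + \frac{2 i \sqrt{5}}{9} \approx -0.77778 + 0.4969 i$)
$-9 + S \left(-4\right) = -9 + \left(- \frac{7}{9} + \frac{2 i \sqrt{5}}{9}\right) \left(-4\right) = -9 + \left(\frac{28}{9} - \frac{8 i \sqrt{5}}{9}\right) = - \frac{53}{9} - \frac{8 i \sqrt{5}}{9}$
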